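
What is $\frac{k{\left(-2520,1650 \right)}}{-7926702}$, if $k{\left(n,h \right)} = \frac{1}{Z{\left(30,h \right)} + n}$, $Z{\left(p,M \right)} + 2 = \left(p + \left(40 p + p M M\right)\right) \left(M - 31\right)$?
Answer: $- \frac{1}{1048178036696569296} \approx -9.5404 \cdot 10^{-19}$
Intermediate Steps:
$Z{\left(p,M \right)} = -2 + \left(-31 + M\right) \left(41 p + p M^{2}\right)$ ($Z{\left(p,M \right)} = -2 + \left(p + \left(40 p + p M M\right)\right) \left(M - 31\right) = -2 + \left(p + \left(40 p + M p M\right)\right) \left(-31 + M\right) = -2 + \left(p + \left(40 p + p M^{2}\right)\right) \left(-31 + M\right) = -2 + \left(41 p + p M^{2}\right) \left(-31 + M\right) = -2 + \left(-31 + M\right) \left(41 p + p M^{2}\right)$)
$k{\left(n,h \right)} = \frac{1}{-38132 + n - 930 h^{2} + 30 h^{3} + 1230 h}$ ($k{\left(n,h \right)} = \frac{1}{\left(-2 - 38130 + 30 h^{3} - 930 h^{2} + 41 h 30\right) + n} = \frac{1}{\left(-2 - 38130 + 30 h^{3} - 930 h^{2} + 1230 h\right) + n} = \frac{1}{\left(-38132 - 930 h^{2} + 30 h^{3} + 1230 h\right) + n} = \frac{1}{-38132 + n - 930 h^{2} + 30 h^{3} + 1230 h}$)
$\frac{k{\left(-2520,1650 \right)}}{-7926702} = \frac{1}{\left(-38132 - 2520 - 930 \cdot 1650^{2} + 30 \cdot 1650^{3} + 1230 \cdot 1650\right) \left(-7926702\right)} = \frac{1}{-38132 - 2520 - 2531925000 + 30 \cdot 4492125000 + 2029500} \left(- \frac{1}{7926702}\right) = \frac{1}{-38132 - 2520 - 2531925000 + 134763750000 + 2029500} \left(- \frac{1}{7926702}\right) = \frac{1}{132233813848} \left(- \frac{1}{7926702}\right) = - \frac{1}{1048178036696569296}$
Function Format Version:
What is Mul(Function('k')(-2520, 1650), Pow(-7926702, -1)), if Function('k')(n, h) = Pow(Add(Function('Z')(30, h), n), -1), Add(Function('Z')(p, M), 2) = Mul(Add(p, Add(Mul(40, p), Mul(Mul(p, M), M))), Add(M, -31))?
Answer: Rational(-1, 1048178036696569296) ≈ -9.5404e-19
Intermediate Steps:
Function('Z')(p, M) = Add(-2, Mul(Add(-31, M), Add(Mul(41, p), Mul(p, Pow(M, 2))))) (Function('Z')(p, M) = Add(-2, Mul(Add(p, Add(Mul(40, p), Mul(Mul(p, M), M))), Add(M, -31))) = Add(-2, Mul(Add(p, Add(Mul(40, p), Mul(Mul(M, p), M))), Add(-31, M))) = Add(-2, Mul(Add(p, Add(Mul(40, p), Mul(p, Pow(M, 2)))), Add(-31, M))) = Add(-2, Mul(Add(Mul(41, p), Mul(p, Pow(M, 2))), Add(-31, M))) = Add(-2, Mul(Add(-31, M), Add(Mul(41, p), Mul(p, Pow(M, 2))))))
Function('k')(n, h) = Pow(Add(-38132, n, Mul(-930, Pow(h, 2)), Mul(30, Pow(h, 3)), Mul(1230, h)), -1) (Function('k')(n, h) = Pow(Add(Add(-2, Mul(-1271, 30), Mul(30, Pow(h, 3)), Mul(-31, 30, Pow(h, 2)), Mul(41, h, 30)), n), -1) = Pow(Add(Add(-2, -38130, Mul(30, Pow(h, 3)), Mul(-930, Pow(h, 2)), Mul(1230, h)), n), -1) = Pow(Add(Add(-38132, Mul(-930, Pow(h, 2)), Mul(30, Pow(h, 3)), Mul(1230, h)), n), -1) = Pow(Add(-38132, n, Mul(-930, Pow(h, 2)), Mul(30, Pow(h, 3)), Mul(1230, h)), -1))
Mul(Function('k')(-2520, 1650), Pow(-7926702, -1)) = Mul(Pow(Add(-38132, -2520, Mul(-930, Pow(1650, 2)), Mul(30, Pow(1650, 3)), Mul(1230, 1650)), -1), Pow(-7926702, -1)) = Mul(Pow(Add(-38132, -2520, Mul(-930, 2722500), Mul(30, 4492125000), 2029500), -1), Rational(-1, 7926702)) = Mul(Pow(Add(-38132, -2520, -2531925000, 134763750000, 2029500), -1), Rational(-1, 7926702)) = Mul(Pow(132233813848, -1), Rational(-1, 7926702)) = Mul(Rational(1, 132233813848), Rational(-1, 7926702)) = Rational(-1, 1048178036696569296)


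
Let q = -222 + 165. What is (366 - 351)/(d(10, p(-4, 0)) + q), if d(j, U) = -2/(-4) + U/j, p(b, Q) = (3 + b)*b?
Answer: -50/187 ≈ -0.26738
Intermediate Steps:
p(b, Q) = b*(3 + b)
q = -57
d(j, U) = ½ + U/j (d(j, U) = -2*(-¼) + U/j = ½ + U/j)
(366 - 351)/(d(10, p(-4, 0)) + q) = (366 - 351)/((-4*(3 - 4) + (½)*10)/10 - 57) = 15/((-4*(-1) + 5)/10 - 57) = 15/((4 + 5)/10 - 57) = 15/((⅒)*9 - 57) = 15/(9/10 - 57) = 15/(-561/10) = 15*(-10/561) = -50/187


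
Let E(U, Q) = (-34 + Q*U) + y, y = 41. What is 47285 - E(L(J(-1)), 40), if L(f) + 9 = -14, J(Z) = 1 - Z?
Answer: 48198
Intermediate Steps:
L(f) = -23 (L(f) = -9 - 14 = -23)
E(U, Q) = 7 + Q*U (E(U, Q) = (-34 + Q*U) + 41 = 7 + Q*U)
47285 - E(L(J(-1)), 40) = 47285 - (7 + 40*(-23)) = 47285 - (7 - 920) = 47285 - 1*(-913) = 47285 + 913 = 48198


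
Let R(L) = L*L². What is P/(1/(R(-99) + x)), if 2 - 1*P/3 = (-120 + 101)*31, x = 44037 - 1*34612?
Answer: -1703629602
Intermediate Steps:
R(L) = L³
x = 9425 (x = 44037 - 34612 = 9425)
P = 1773 (P = 6 - 3*(-120 + 101)*31 = 6 - (-57)*31 = 6 - 3*(-589) = 6 + 1767 = 1773)
P/(1/(R(-99) + x)) = 1773/(1/((-99)³ + 9425)) = 1773/(1/(-970299 + 9425)) = 1773/(1/(-960874)) = 1773/(-1/960874) = 1773*(-960874) = -1703629602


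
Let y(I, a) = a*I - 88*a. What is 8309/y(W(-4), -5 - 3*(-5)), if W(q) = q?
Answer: -8309/920 ≈ -9.0315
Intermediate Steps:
y(I, a) = -88*a + I*a (y(I, a) = I*a - 88*a = -88*a + I*a)
8309/y(W(-4), -5 - 3*(-5)) = 8309/(((-5 - 3*(-5))*(-88 - 4))) = 8309/(((-5 + 15)*(-92))) = 8309/((10*(-92))) = 8309/(-920) = 8309*(-1/920) = -8309/920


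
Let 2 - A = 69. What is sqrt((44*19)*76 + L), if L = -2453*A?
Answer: sqrt(227887) ≈ 477.38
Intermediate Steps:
A = -67 (A = 2 - 1*69 = 2 - 69 = -67)
L = 164351 (L = -2453*(-67) = 164351)
sqrt((44*19)*76 + L) = sqrt((44*19)*76 + 164351) = sqrt(836*76 + 164351) = sqrt(63536 + 164351) = sqrt(227887)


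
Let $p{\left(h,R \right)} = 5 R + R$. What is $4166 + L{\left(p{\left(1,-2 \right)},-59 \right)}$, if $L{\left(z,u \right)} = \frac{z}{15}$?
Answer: $\frac{20826}{5} \approx 4165.2$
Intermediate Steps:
$p{\left(h,R \right)} = 6 R$
$L{\left(z,u \right)} = \frac{z}{15}$ ($L{\left(z,u \right)} = z \frac{1}{15} = \frac{z}{15}$)
$4166 + L{\left(p{\left(1,-2 \right)},-59 \right)} = 4166 + \frac{6 \left(-2\right)}{15} = 4166 + \frac{1}{15} \left(-12\right) = 4166 - \frac{4}{5} = \frac{20826}{5}$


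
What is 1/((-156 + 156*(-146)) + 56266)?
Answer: 1/33334 ≈ 2.9999e-5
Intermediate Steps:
1/((-156 + 156*(-146)) + 56266) = 1/((-156 - 22776) + 56266) = 1/(-22932 + 56266) = 1/33334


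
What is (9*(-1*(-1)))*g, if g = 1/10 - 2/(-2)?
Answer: 99/10 ≈ 9.9000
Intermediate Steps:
g = 11/10 (g = 1*(1/10) - 2*(-1/2) = 1/10 + 1 = 11/10 ≈ 1.1000)
(9*(-1*(-1)))*g = (9*(-1*(-1)))*(11/10) = (9*1)*(11/10) = 9*(11/10) = 99/10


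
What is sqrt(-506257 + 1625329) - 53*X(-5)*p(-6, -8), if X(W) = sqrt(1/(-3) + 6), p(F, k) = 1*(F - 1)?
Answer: 4*sqrt(69942) + 371*sqrt(51)/3 ≈ 1941.0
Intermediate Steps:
p(F, k) = -1 + F (p(F, k) = 1*(-1 + F) = -1 + F)
X(W) = sqrt(51)/3 (X(W) = sqrt(1*(-1/3) + 6) = sqrt(-1/3 + 6) = sqrt(17/3) = sqrt(51)/3)
sqrt(-506257 + 1625329) - 53*X(-5)*p(-6, -8) = sqrt(-506257 + 1625329) - 53*(sqrt(51)/3)*(-1 - 6) = sqrt(1119072) - 53*sqrt(51)/3*(-7) = 4*sqrt(69942) - (-371)*sqrt(51)/3 = 4*sqrt(69942) + 371*sqrt(51)/3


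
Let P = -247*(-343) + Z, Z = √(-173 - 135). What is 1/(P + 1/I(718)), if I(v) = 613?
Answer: 15917763031/1348568885584764 - 375769*I*√77/1348568885584764 ≈ 1.1803e-5 - 2.4451e-9*I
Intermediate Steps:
Z = 2*I*√77 (Z = √(-308) = 2*I*√77 ≈ 17.55*I)
P = 84721 + 2*I*√77 (P = -247*(-343) + 2*I*√77 = 84721 + 2*I*√77 ≈ 84721.0 + 17.55*I)
1/(P + 1/I(718)) = 1/((84721 + 2*I*√77) + 1/613) = 1/(51933974/613 + 2*I*√77)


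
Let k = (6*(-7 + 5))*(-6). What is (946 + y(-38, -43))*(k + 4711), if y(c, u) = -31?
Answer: 4376445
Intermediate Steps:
k = 72 (k = (6*(-2))*(-6) = -12*(-6) = 72)
(946 + y(-38, -43))*(k + 4711) = (946 - 31)*(72 + 4711) = 915*4783 = 4376445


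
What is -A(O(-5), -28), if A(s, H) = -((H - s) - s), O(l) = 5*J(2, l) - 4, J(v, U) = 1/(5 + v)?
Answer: -150/7 ≈ -21.429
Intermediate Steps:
O(l) = -23/7 (O(l) = 5/(5 + 2) - 4 = 5/7 - 4 = -23/7)
A(s, H) = -H + 2*s (A(s, H) = -(H - 2*s) = -H + 2*s)
-A(O(-5), -28) = -(-1*(-28) + 2*(-23/7)) = -(28 - 46/7) = -1*150/7 = -150/7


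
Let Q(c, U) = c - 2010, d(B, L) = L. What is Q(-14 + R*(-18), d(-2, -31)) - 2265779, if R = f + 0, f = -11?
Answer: -2267605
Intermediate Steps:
R = -11 (R = -11 + 0 = -11)
Q(c, U) = -2010 + c
Q(-14 + R*(-18), d(-2, -31)) - 2265779 = (-2010 + (-14 - 11*(-18))) - 2265779 = (-2010 + (-14 + 198)) - 2265779 = (-2010 + 184) - 2265779 = -1826 - 2265779 = -2267605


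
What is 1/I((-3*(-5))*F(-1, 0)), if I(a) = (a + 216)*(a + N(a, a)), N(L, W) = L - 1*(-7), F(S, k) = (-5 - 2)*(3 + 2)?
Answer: 1/322287 ≈ 3.1028e-6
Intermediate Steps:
F(S, k) = -35 (F(S, k) = -7*5 = -35)
N(L, W) = 7 + L (N(L, W) = L + 7 = 7 + L)
I(a) = (7 + 2*a)*(216 + a) (I(a) = (a + 216)*(a + (7 + a)) = (216 + a)*(7 + 2*a) = (7 + 2*a)*(216 + a))
1/I((-3*(-5))*F(-1, 0)) = 1/(1512 + 2*(-3*(-5)*(-35))**2 + 439*(-3*(-5)*(-35))) = 1/(1512 + 2*(15*(-35))**2 + 439*(15*(-35))) = 1/(1512 + 2*(-525)**2 + 439*(-525)) = 1/(1512 + 2*275625 - 230475) = 1/(1512 + 551250 - 230475) = 1/322287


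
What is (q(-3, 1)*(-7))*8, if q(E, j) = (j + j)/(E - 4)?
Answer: 16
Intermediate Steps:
q(E, j) = 2*j/(-4 + E) (q(E, j) = (2*j)/(-4 + E) = 2*j/(-4 + E))
(q(-3, 1)*(-7))*8 = ((2*1/(-4 - 3))*(-7))*8 = ((2*1/(-7))*(-7))*8 = ((2*1*(-1/7))*(-7))*8 = -2/7*(-7)*8 = 2*8 = 16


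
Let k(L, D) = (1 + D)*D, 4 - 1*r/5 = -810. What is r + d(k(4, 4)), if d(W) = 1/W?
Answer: 81401/20 ≈ 4070.1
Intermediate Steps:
r = 4070 (r = 20 - 5*(-810) = 20 + 4050 = 4070)
k(L, D) = D*(1 + D)
r + d(k(4, 4)) = 4070 + 1/(4*(1 + 4)) = 4070 + 1/(4*5) = 4070 + 1/20 = 81401/20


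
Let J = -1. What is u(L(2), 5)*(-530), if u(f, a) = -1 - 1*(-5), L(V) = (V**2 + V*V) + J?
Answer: -2120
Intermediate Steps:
L(V) = -1 + 2*V**2 (L(V) = (V**2 + V*V) - 1 = (V**2 + V**2) - 1 = 2*V**2 - 1 = -1 + 2*V**2)
u(f, a) = 4 (u(f, a) = -1 + 5 = 4)
u(L(2), 5)*(-530) = 4*(-530) = -2120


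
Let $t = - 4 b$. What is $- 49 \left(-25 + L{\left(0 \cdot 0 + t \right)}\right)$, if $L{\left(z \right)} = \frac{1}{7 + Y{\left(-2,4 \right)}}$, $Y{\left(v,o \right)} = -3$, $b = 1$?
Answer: $\frac{4851}{4} \approx 1212.8$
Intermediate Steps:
$t = -4$ ($t = \left(-4\right) 1 = -4$)
$L{\left(z \right)} = \frac{1}{4}$ ($L{\left(z \right)} = \frac{1}{7 - 3} = \frac{1}{4}$)
$- 49 \left(-25 + L{\left(0 \cdot 0 + t \right)}\right) = - 49 \left(-25 + \frac{1}{4}\right) = \left(-49\right) \left(- \frac{99}{4}\right) = \frac{4851}{4}$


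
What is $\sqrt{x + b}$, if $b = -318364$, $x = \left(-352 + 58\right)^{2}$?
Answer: $2 i \sqrt{57982} \approx 481.59 i$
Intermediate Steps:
$x = 86436$ ($x = \left(-294\right)^{2} = 86436$)
$\sqrt{x + b} = \sqrt{86436 - 318364} = \sqrt{-231928} = 2 i \sqrt{57982}$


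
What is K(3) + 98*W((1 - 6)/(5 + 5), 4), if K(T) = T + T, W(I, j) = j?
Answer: 398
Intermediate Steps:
K(T) = 2*T
K(3) + 98*W((1 - 6)/(5 + 5), 4) = 2*3 + 98*4 = 6 + 392 = 398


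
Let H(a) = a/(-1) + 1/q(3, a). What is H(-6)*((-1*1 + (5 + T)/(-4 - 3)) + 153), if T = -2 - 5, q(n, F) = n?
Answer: 20254/21 ≈ 964.48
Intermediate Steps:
T = -7
H(a) = ⅓ - a (H(a) = a/(-1) + 1/3 = a*(-1) + 1*(⅓) = -a + ⅓ = ⅓ - a)
H(-6)*((-1*1 + (5 + T)/(-4 - 3)) + 153) = (⅓ - 1*(-6))*((-1*1 + (5 - 7)/(-4 - 3)) + 153) = (⅓ + 6)*((-1 - 2/(-7)) + 153) = 19*((-1 - 2*(-⅐)) + 153)/3 = 19*((-1 + 2/7) + 153)/3 = 19*(-5/7 + 153)/3 = (19/3)*(1066/7) = 20254/21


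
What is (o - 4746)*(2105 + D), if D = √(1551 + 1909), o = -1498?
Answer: -13143620 - 12488*√865 ≈ -1.3511e+7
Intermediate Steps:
D = 2*√865 (D = √3460 = 2*√865 ≈ 58.822)
(o - 4746)*(2105 + D) = (-1498 - 4746)*(2105 + 2*√865) = -6244*(2105 + 2*√865) = -13143620 - 12488*√865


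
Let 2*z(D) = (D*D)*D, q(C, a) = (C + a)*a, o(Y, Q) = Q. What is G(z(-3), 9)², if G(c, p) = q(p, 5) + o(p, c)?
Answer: 12769/4 ≈ 3192.3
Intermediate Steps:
q(C, a) = a*(C + a)
z(D) = D³/2 (z(D) = ((D*D)*D)/2 = (D²*D)/2 = D³/2)
G(c, p) = 25 + c + 5*p (G(c, p) = 5*(p + 5) + c = 5*(5 + p) + c = (25 + 5*p) + c = 25 + c + 5*p)
G(z(-3), 9)² = (25 + (½)*(-3)³ + 5*9)² = (25 + (½)*(-27) + 45)² = (25 - 27/2 + 45)² = (113/2)² = 12769/4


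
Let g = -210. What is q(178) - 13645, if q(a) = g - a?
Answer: -14033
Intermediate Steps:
q(a) = -210 - a
q(178) - 13645 = (-210 - 1*178) - 13645 = (-210 - 178) - 13645 = -388 - 13645 = -14033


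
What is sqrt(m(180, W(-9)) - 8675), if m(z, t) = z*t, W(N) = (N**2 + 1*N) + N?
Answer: sqrt(2665) ≈ 51.624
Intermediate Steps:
W(N) = N**2 + 2*N (W(N) = (N**2 + N) + N = (N + N**2) + N = N**2 + 2*N)
m(z, t) = t*z
sqrt(m(180, W(-9)) - 8675) = sqrt(-9*(2 - 9)*180 - 8675) = sqrt(-9*(-7)*180 - 8675) = sqrt(63*180 - 8675) = sqrt(11340 - 8675) = sqrt(2665)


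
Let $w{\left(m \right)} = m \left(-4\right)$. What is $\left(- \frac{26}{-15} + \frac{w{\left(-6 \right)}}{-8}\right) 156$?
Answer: $- \frac{988}{5} \approx -197.6$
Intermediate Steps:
$w{\left(m \right)} = - 4 m$
$\left(- \frac{26}{-15} + \frac{w{\left(-6 \right)}}{-8}\right) 156 = \left(- \frac{26}{-15} + \frac{\left(-4\right) \left(-6\right)}{-8}\right) 156 = \left(\left(-26\right) \left(- \frac{1}{15}\right) + 24 \left(- \frac{1}{8}\right)\right) 156 = \left(\frac{26}{15} - 3\right) 156 = \left(- \frac{19}{15}\right) 156 = - \frac{988}{5}$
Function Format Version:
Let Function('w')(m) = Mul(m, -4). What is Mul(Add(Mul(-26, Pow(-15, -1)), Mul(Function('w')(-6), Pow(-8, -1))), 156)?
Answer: Rational(-988, 5) ≈ -197.60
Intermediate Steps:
Function('w')(m) = Mul(-4, m)
Mul(Add(Mul(-26, Pow(-15, -1)), Mul(Function('w')(-6), Pow(-8, -1))), 156) = Mul(Add(Mul(-26, Pow(-15, -1)), Mul(Mul(-4, -6), Pow(-8, -1))), 156) = Mul(Add(Mul(-26, Rational(-1, 15)), Mul(24, Rational(-1, 8))), 156) = Mul(Add(Rational(26, 15), -3), 156) = Mul(Rational(-19, 15), 156) = Rational(-988, 5)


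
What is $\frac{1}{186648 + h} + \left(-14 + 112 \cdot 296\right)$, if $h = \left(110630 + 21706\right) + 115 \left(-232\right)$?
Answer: $\frac{9686369953}{292304} \approx 33138.0$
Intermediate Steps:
$h = 105656$ ($h = 132336 - 26680 = 105656$)
$\frac{1}{186648 + h} + \left(-14 + 112 \cdot 296\right) = \frac{1}{186648 + 105656} + \left(-14 + 112 \cdot 296\right) = \frac{1}{292304} + \left(-14 + 33152\right) = \frac{1}{292304} + 33138 = \frac{9686369953}{292304}$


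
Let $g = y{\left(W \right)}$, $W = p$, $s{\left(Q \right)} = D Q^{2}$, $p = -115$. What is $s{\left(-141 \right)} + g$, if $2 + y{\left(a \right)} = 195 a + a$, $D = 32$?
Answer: $613650$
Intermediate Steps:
$s{\left(Q \right)} = 32 Q^{2}$
$W = -115$
$y{\left(a \right)} = -2 + 196 a$ ($y{\left(a \right)} = -2 + \left(195 a + a\right) = -2 + 196 a$)
$g = -22542$ ($g = -2 + 196 \left(-115\right) = -2 - 22540 = -22542$)
$s{\left(-141 \right)} + g = 32 \left(-141\right)^{2} - 22542 = 32 \cdot 19881 - 22542 = 636192 - 22542 = 613650$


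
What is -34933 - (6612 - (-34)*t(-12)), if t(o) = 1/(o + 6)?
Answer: -124618/3 ≈ -41539.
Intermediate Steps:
t(o) = 1/(6 + o)
-34933 - (6612 - (-34)*t(-12)) = -34933 - (6612 - (-34)/(6 - 12)) = -34933 - (6612 - (-34)/(-6)) = -34933 - (6612 - (-34)*(-1)/6) = -34933 - (6612 - 1*17/3) = -34933 - (6612 - 17/3) = -34933 - 1*19819/3 = -34933 - 19819/3 = -124618/3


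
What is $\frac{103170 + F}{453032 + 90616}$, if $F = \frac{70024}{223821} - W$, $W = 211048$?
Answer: $- \frac{1724663701}{8691417072} \approx -0.19843$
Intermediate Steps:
$F = - \frac{47236904384}{223821}$ ($F = \frac{70024}{223821} - 211048 = - \frac{47236904384}{223821} \approx -2.1105 \cdot 10^{5}$)
$\frac{103170 + F}{453032 + 90616} = \frac{103170 - \frac{47236904384}{223821}}{453032 + 90616} = - \frac{24145291814}{223821 \cdot 543648} = \left(- \frac{24145291814}{223821}\right) \frac{1}{543648} = - \frac{1724663701}{8691417072}$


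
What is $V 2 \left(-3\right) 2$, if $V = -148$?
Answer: $1776$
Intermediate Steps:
$V 2 \left(-3\right) 2 = - 148 \cdot 2 \left(-3\right) 2 = - 148 \left(\left(-6\right) 2\right) = \left(-148\right) \left(-12\right) = 1776$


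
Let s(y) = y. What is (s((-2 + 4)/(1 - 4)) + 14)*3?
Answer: 40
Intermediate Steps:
(s((-2 + 4)/(1 - 4)) + 14)*3 = ((-2 + 4)/(1 - 4) + 14)*3 = (2/(-3) + 14)*3 = (2*(-⅓) + 14)*3 = (-⅔ + 14)*3 = (40/3)*3 = 40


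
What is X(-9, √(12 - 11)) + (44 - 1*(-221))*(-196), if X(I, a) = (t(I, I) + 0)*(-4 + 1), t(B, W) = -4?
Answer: -51928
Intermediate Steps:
X(I, a) = 12 (X(I, a) = (-4 + 0)*(-4 + 1) = -4*(-3) = 12)
X(-9, √(12 - 11)) + (44 - 1*(-221))*(-196) = 12 + (44 - 1*(-221))*(-196) = 12 + (44 + 221)*(-196) = 12 + 265*(-196) = 12 - 51940 = -51928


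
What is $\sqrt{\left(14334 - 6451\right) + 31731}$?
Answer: $\sqrt{39614} \approx 199.03$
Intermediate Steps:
$\sqrt{\left(14334 - 6451\right) + 31731} = \sqrt{7883 + 31731} = \sqrt{39614}$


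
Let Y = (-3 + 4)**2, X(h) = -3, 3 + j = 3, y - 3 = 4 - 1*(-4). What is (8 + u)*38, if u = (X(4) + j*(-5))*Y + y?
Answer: 608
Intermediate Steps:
y = 11 (y = 3 + (4 - 1*(-4)) = 3 + (4 + 4) = 3 + 8 = 11)
j = 0 (j = -3 + 3 = 0)
Y = 1 (Y = 1**2 = 1)
u = 8 (u = (-3 + 0*(-5))*1 + 11 = (-3 + 0)*1 + 11 = -3*1 + 11 = -3 + 11 = 8)
(8 + u)*38 = (8 + 8)*38 = 16*38 = 608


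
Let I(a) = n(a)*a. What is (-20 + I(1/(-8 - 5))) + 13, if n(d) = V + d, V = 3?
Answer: -1221/169 ≈ -7.2249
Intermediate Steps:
n(d) = 3 + d
I(a) = a*(3 + a) (I(a) = (3 + a)*a = a*(3 + a))
(-20 + I(1/(-8 - 5))) + 13 = (-20 + (3 + 1/(-8 - 5))/(-8 - 5)) + 13 = (-20 + (3 + 1/(-13))/(-13)) + 13 = (-20 - (3 - 1/13)/13) + 13 = (-20 - 1/13*38/13) + 13 = (-20 - 38/169) + 13 = -3418/169 + 13 = -1221/169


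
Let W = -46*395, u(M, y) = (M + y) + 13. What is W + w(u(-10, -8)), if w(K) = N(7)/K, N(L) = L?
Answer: -90857/5 ≈ -18171.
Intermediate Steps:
u(M, y) = 13 + M + y
W = -18170
w(K) = 7/K
W + w(u(-10, -8)) = -18170 + 7/(13 - 10 - 8) = -18170 + 7/(-5) = -18170 + 7*(-⅕) = -18170 - 7/5 = -90857/5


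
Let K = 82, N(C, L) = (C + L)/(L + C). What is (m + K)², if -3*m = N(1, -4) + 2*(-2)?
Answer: 6889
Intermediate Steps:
N(C, L) = 1 (N(C, L) = (C + L)/(C + L) = 1)
m = 1 (m = -(1 + 2*(-2))/3 = -(1 - 4)/3 = -⅓*(-3) = 1)
(m + K)² = (1 + 82)² = 83² = 6889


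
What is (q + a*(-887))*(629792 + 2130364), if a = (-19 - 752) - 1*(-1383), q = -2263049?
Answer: -7744702399308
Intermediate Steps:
a = 612 (a = -771 + 1383 = 612)
(q + a*(-887))*(629792 + 2130364) = (-2263049 + 612*(-887))*(629792 + 2130364) = (-2263049 - 542844)*2760156 = -2805893*2760156 = -7744702399308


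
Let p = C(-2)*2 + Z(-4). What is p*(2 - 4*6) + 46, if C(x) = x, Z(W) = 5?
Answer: 24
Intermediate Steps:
p = 1 (p = -2*2 + 5 = -4 + 5 = 1)
p*(2 - 4*6) + 46 = 1*(2 - 4*6) + 46 = 1*(2 - 24) + 46 = 1*(-22) + 46 = -22 + 46 = 24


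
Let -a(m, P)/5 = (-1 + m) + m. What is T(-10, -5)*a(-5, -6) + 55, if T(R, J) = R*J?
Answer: 2805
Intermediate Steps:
T(R, J) = J*R
a(m, P) = 5 - 10*m (a(m, P) = -5*((-1 + m) + m) = -5*(-1 + 2*m) = 5 - 10*m)
T(-10, -5)*a(-5, -6) + 55 = (-5*(-10))*(5 - 10*(-5)) + 55 = 50*(5 + 50) + 55 = 50*55 + 55 = 2750 + 55 = 2805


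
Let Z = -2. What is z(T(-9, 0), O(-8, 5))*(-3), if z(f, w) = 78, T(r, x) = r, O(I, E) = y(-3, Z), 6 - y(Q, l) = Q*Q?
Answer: -234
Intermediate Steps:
y(Q, l) = 6 - Q**2 (y(Q, l) = 6 - Q*Q = 6 - Q**2)
O(I, E) = -3 (O(I, E) = 6 - 1*(-3)**2 = 6 - 1*9 = 6 - 9 = -3)
z(T(-9, 0), O(-8, 5))*(-3) = 78*(-3) = -234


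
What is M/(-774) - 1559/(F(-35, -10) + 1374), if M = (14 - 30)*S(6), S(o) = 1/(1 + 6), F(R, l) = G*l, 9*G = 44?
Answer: -37914571/32307534 ≈ -1.1736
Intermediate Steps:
G = 44/9 (G = (1/9)*44 = 44/9 ≈ 4.8889)
F(R, l) = 44*l/9
S(o) = 1/7
M = -16/7 (M = (14 - 30)*(1/7) = -16*1/7 = -16/7 ≈ -2.2857)
M/(-774) - 1559/(F(-35, -10) + 1374) = -16/7/(-774) - 1559/((44/9)*(-10) + 1374) = -16/7*(-1/774) - 1559/(-440/9 + 1374) = 8/2709 - 1559/11926/9 = 8/2709 - 1559*9/11926 = 8/2709 - 14031/11926 = -37914571/32307534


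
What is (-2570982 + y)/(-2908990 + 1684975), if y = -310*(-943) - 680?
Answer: 2279332/1224015 ≈ 1.8622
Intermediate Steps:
y = 291650 (y = 292330 - 680 = 291650)
(-2570982 + y)/(-2908990 + 1684975) = (-2570982 + 291650)/(-2908990 + 1684975) = -2279332/(-1224015) = -2279332*(-1/1224015) = 2279332/1224015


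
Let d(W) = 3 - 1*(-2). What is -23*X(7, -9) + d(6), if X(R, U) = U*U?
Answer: -1858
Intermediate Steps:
d(W) = 5 (d(W) = 3 + 2 = 5)
X(R, U) = U²
-23*X(7, -9) + d(6) = -23*(-9)² + 5 = -23*81 + 5 = -1863 + 5 = -1858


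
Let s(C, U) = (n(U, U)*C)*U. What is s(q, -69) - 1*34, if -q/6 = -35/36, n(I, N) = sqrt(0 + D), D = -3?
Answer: -34 - 805*I*sqrt(3)/2 ≈ -34.0 - 697.15*I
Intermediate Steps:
n(I, N) = I*sqrt(3) (n(I, N) = sqrt(0 - 3) = sqrt(-3) = I*sqrt(3))
q = 35/6 (q = -(-210)/36 = -6*(-35/36) = 35/6 ≈ 5.8333)
s(C, U) = I*C*U*sqrt(3) (s(C, U) = ((I*sqrt(3))*C)*U = (I*C*sqrt(3))*U = I*C*U*sqrt(3))
s(q, -69) - 1*34 = I*(35/6)*(-69)*sqrt(3) - 1*34 = -805*I*sqrt(3)/2 - 34 = -34 - 805*I*sqrt(3)/2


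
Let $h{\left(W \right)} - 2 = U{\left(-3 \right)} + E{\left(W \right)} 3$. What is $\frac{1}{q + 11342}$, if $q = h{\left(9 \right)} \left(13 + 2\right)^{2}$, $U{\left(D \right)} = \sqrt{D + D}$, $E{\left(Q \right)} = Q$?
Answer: $\frac{17867}{319533439} - \frac{225 i \sqrt{6}}{319533439} \approx 5.5916 \cdot 10^{-5} - 1.7248 \cdot 10^{-6} i$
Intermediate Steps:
$U{\left(D \right)} = \sqrt{2} \sqrt{D}$ ($U{\left(D \right)} = \sqrt{2 D} = \sqrt{2} \sqrt{D}$)
$h{\left(W \right)} = 2 + 3 W + i \sqrt{6}$ ($h{\left(W \right)} = 2 + \left(\sqrt{2} \sqrt{-3} + W 3\right) = 2 + \left(\sqrt{2} i \sqrt{3} + 3 W\right) = 2 + \left(i \sqrt{6} + 3 W\right) = 2 + \left(3 W + i \sqrt{6}\right) = 2 + 3 W + i \sqrt{6}$)
$q = 6525 + 225 i \sqrt{6}$ ($q = \left(2 + 3 \cdot 9 + i \sqrt{6}\right) \left(13 + 2\right)^{2} = \left(2 + 27 + i \sqrt{6}\right) 15^{2} = \left(29 + i \sqrt{6}\right) 225 = 6525 + 225 i \sqrt{6} \approx 6525.0 + 551.13 i$)
$\frac{1}{q + 11342} = \frac{1}{\left(6525 + 225 i \sqrt{6}\right) + 11342} = \frac{1}{17867 + 225 i \sqrt{6}}$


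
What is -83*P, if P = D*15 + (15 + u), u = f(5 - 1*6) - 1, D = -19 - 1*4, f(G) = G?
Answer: 27556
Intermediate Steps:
D = -23 (D = -19 - 4 = -23)
u = -2 (u = (5 - 1*6) - 1 = (5 - 6) - 1 = -1 - 1 = -2)
P = -332 (P = -23*15 + (15 - 2) = -345 + 13 = -332)
-83*P = -83*(-332) = 27556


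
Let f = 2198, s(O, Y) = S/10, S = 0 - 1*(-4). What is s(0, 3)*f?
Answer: 4396/5 ≈ 879.20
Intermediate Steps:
S = 4 (S = 0 + 4 = 4)
s(O, Y) = ⅖ (s(O, Y) = 4/10 = 4*(⅒) = ⅖)
s(0, 3)*f = (⅖)*2198 = 4396/5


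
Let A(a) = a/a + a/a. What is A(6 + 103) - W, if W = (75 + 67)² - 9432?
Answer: -10730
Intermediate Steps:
A(a) = 2 (A(a) = 1 + 1 = 2)
W = 10732 (W = 142² - 9432 = 20164 - 9432 = 10732)
A(6 + 103) - W = 2 - 1*10732 = 2 - 10732 = -10730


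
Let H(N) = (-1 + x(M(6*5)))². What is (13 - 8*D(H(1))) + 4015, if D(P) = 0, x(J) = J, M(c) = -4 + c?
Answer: 4028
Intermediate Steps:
H(N) = 625 (H(N) = (-1 + (-4 + 6*5))² = (-1 + (-4 + 30))² = (-1 + 26)² = 25² = 625)
(13 - 8*D(H(1))) + 4015 = (13 - 8*0) + 4015 = (13 + 0) + 4015 = 13 + 4015 = 4028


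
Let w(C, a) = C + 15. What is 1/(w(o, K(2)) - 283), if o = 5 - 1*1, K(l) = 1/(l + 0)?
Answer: -1/264 ≈ -0.0037879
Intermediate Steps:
K(l) = 1/l
o = 4 (o = 5 - 1 = 4)
w(C, a) = 15 + C
1/(w(o, K(2)) - 283) = 1/((15 + 4) - 283) = 1/(19 - 283) = 1/(-264) = -1/264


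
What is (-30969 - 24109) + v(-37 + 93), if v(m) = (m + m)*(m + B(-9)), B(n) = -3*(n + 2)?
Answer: -46454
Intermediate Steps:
B(n) = -6 - 3*n (B(n) = -3*(2 + n) = -6 - 3*n)
v(m) = 2*m*(21 + m) (v(m) = (m + m)*(m + (-6 - 3*(-9))) = (2*m)*(m + (-6 + 27)) = (2*m)*(m + 21) = (2*m)*(21 + m) = 2*m*(21 + m))
(-30969 - 24109) + v(-37 + 93) = (-30969 - 24109) + 2*(-37 + 93)*(21 + (-37 + 93)) = -55078 + 2*56*(21 + 56) = -55078 + 2*56*77 = -55078 + 8624 = -46454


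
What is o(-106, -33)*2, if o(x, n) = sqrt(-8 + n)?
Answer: 2*I*sqrt(41) ≈ 12.806*I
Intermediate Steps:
o(-106, -33)*2 = sqrt(-8 - 33)*2 = sqrt(-41)*2 = (I*sqrt(41))*2 = 2*I*sqrt(41)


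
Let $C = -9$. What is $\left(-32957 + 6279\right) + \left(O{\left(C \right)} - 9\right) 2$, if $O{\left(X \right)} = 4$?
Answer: $-26688$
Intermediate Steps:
$\left(-32957 + 6279\right) + \left(O{\left(C \right)} - 9\right) 2 = \left(-32957 + 6279\right) + \left(4 - 9\right) 2 = -26678 - 10 = -26688$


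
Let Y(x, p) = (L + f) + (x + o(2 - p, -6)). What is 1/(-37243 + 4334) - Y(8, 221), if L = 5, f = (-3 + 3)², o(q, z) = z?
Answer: -230364/32909 ≈ -7.0000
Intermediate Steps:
f = 0 (f = 0² = 0)
Y(x, p) = -1 + x (Y(x, p) = (5 + 0) + (x - 6) = 5 + (-6 + x) = -1 + x)
1/(-37243 + 4334) - Y(8, 221) = 1/(-37243 + 4334) - (-1 + 8) = 1/(-32909) - 1*7 = -1/32909 - 7 = -230364/32909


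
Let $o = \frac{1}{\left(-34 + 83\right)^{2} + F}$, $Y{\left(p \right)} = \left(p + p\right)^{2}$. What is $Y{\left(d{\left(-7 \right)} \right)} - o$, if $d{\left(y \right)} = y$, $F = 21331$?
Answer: $\frac{4651471}{23732} \approx 196.0$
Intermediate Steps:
$Y{\left(p \right)} = 4 p^{2}$ ($Y{\left(p \right)} = \left(2 p\right)^{2} = 4 p^{2}$)
$o = \frac{1}{23732}$ ($o = \frac{1}{\left(-34 + 83\right)^{2} + 21331} = \frac{1}{49^{2} + 21331} = \frac{1}{2401 + 21331} = \frac{1}{23732} \approx 4.2137 \cdot 10^{-5}$)
$Y{\left(d{\left(-7 \right)} \right)} - o = 4 \left(-7\right)^{2} - \frac{1}{23732} = 4 \cdot 49 - \frac{1}{23732} = 196 - \frac{1}{23732} = \frac{4651471}{23732}$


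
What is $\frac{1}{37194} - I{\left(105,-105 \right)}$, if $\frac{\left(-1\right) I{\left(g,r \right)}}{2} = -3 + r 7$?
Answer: $- \frac{54898343}{37194} \approx -1476.0$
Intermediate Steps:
$I{\left(g,r \right)} = 6 - 14 r$ ($I{\left(g,r \right)} = - 2 \left(-3 + r 7\right) = - 2 \left(-3 + 7 r\right) = 6 - 14 r$)
$\frac{1}{37194} - I{\left(105,-105 \right)} = \frac{1}{37194} - \left(6 - -1470\right) = \frac{1}{37194} - \left(6 + 1470\right) = \frac{1}{37194} - 1476 = - \frac{54898343}{37194}$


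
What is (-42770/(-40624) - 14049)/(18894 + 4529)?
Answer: -285341903/475767976 ≈ -0.59975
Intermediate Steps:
(-42770/(-40624) - 14049)/(18894 + 4529) = (-42770*(-1/40624) - 14049)/23423 = (21385/20312 - 14049)*(1/23423) = -285341903/20312*1/23423 = -285341903/475767976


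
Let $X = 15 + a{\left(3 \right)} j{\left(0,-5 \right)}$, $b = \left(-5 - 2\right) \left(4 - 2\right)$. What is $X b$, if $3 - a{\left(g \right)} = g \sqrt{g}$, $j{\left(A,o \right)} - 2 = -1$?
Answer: $-252 + 42 \sqrt{3} \approx -179.25$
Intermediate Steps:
$j{\left(A,o \right)} = 1$ ($j{\left(A,o \right)} = 2 - 1 = 1$)
$a{\left(g \right)} = 3 - g^{\frac{3}{2}}$ ($a{\left(g \right)} = 3 - g \sqrt{g} = 3 - g^{\frac{3}{2}}$)
$b = -14$ ($b = \left(-7\right) 2 = -14$)
$X = 18 - 3 \sqrt{3}$ ($X = 15 + \left(3 - 3^{\frac{3}{2}}\right) 1 = 15 + \left(3 - 3 \sqrt{3}\right) 1 = 15 + \left(3 - 3 \sqrt{3}\right) = 18 - 3 \sqrt{3} \approx 12.804$)
$X b = \left(18 - 3 \sqrt{3}\right) \left(-14\right) = -252 + 42 \sqrt{3}$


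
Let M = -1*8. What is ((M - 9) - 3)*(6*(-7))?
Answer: 840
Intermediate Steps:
M = -8
((M - 9) - 3)*(6*(-7)) = ((-8 - 9) - 3)*(6*(-7)) = (-17 - 3)*(-42) = -20*(-42) = 840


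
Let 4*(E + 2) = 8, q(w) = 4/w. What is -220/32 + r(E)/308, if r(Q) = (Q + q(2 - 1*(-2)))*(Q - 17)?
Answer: -4269/616 ≈ -6.9302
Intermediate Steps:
E = 0 (E = -2 + (¼)*8 = -2 + 2 = 0)
r(Q) = (1 + Q)*(-17 + Q) (r(Q) = (Q + 4/(2 - 1*(-2)))*(Q - 17) = (Q + 4/(2 + 2))*(-17 + Q) = (Q + 4/4)*(-17 + Q) = (Q + 4*(¼))*(-17 + Q) = (Q + 1)*(-17 + Q) = (1 + Q)*(-17 + Q))
-220/32 + r(E)/308 = -220/32 + (-17 + 0² - 16*0)/308 = -220*1/32 + (-17 + 0 + 0)*(1/308) = -55/8 - 17*1/308 = -55/8 - 17/308 = -4269/616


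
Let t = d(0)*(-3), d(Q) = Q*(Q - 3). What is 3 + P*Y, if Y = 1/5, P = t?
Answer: 3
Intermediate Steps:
d(Q) = Q*(-3 + Q)
t = 0 (t = (0*(-3 + 0))*(-3) = (0*(-3))*(-3) = 0*(-3) = 0)
P = 0
Y = ⅕ ≈ 0.20000
3 + P*Y = 3 + 0*(⅕) = 3 + 0 = 3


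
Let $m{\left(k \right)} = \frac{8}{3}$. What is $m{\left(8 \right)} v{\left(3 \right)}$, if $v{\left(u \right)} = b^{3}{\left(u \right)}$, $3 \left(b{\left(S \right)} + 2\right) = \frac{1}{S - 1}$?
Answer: $- \frac{1331}{81} \approx -16.432$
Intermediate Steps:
$m{\left(k \right)} = \frac{8}{3}$ ($m{\left(k \right)} = 8 \cdot \frac{1}{3} = \frac{8}{3}$)
$b{\left(S \right)} = -2 + \frac{1}{3 \left(-1 + S\right)}$ ($b{\left(S \right)} = -2 + \frac{1}{3 \left(S - 1\right)} = -2 + \frac{1}{3 \left(-1 + S\right)}$)
$v{\left(u \right)} = \frac{\left(7 - 6 u\right)^{3}}{27 \left(-1 + u\right)^{3}}$ ($v{\left(u \right)} = \left(\frac{7 - 6 u}{3 \left(-1 + u\right)}\right)^{3} = \frac{\left(7 - 6 u\right)^{3}}{27 \left(-1 + u\right)^{3}}$)
$m{\left(8 \right)} v{\left(3 \right)} = \frac{8 \left(- \frac{\left(-7 + 6 \cdot 3\right)^{3}}{27 \left(-1 + 3\right)^{3}}\right)}{3} = \frac{8 \left(- \frac{\left(-7 + 18\right)^{3}}{27 \cdot 8}\right)}{3} = \frac{8 \left(\left(- \frac{1}{27}\right) \frac{1}{8} \cdot 11^{3}\right)}{3} = \frac{8 \left(\left(- \frac{1}{27}\right) \frac{1}{8} \cdot 1331\right)}{3} = \frac{8}{3} \left(- \frac{1331}{216}\right) = - \frac{1331}{81}$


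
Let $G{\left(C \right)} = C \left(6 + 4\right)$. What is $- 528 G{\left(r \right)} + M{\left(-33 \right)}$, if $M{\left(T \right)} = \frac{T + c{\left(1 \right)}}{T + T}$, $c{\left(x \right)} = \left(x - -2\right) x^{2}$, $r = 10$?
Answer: $- \frac{580795}{11} \approx -52800.0$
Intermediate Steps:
$G{\left(C \right)} = 10 C$ ($G{\left(C \right)} = C 10 = 10 C$)
$c{\left(x \right)} = x^{2} \left(2 + x\right)$ ($c{\left(x \right)} = \left(x + 2\right) x^{2} = \left(2 + x\right) x^{2} = x^{2} \left(2 + x\right)$)
$M{\left(T \right)} = \frac{3 + T}{2 T}$ ($M{\left(T \right)} = \frac{T + 1^{2} \left(2 + 1\right)}{T + T} = \frac{T + 1 \cdot 3}{2 T} = \left(T + 3\right) \frac{1}{2 T} = \left(3 + T\right) \frac{1}{2 T} = \frac{3 + T}{2 T}$)
$- 528 G{\left(r \right)} + M{\left(-33 \right)} = - 528 \cdot 10 \cdot 10 + \frac{3 - 33}{2 \left(-33\right)} = \left(-528\right) 100 + \frac{1}{2} \left(- \frac{1}{33}\right) \left(-30\right) = -52800 + \frac{5}{11} = - \frac{580795}{11}$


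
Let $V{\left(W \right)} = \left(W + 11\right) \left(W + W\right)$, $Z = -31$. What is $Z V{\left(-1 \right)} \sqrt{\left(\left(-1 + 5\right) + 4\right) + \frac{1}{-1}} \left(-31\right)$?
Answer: $- 19220 \sqrt{7} \approx -50851.0$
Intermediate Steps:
$V{\left(W \right)} = 2 W \left(11 + W\right)$ ($V{\left(W \right)} = \left(11 + W\right) 2 W = 2 W \left(11 + W\right)$)
$Z V{\left(-1 \right)} \sqrt{\left(\left(-1 + 5\right) + 4\right) + \frac{1}{-1}} \left(-31\right) = - 31 \cdot 2 \left(-1\right) \left(11 - 1\right) \sqrt{\left(\left(-1 + 5\right) + 4\right) + \frac{1}{-1}} \left(-31\right) = - 31 \cdot 2 \left(-1\right) 10 \sqrt{\left(4 + 4\right) - 1} \left(-31\right) = \left(-31\right) \left(-20\right) \sqrt{8 - 1} \left(-31\right) = 620 \sqrt{7} \left(-31\right) = 620 \left(- 31 \sqrt{7}\right) = - 19220 \sqrt{7}$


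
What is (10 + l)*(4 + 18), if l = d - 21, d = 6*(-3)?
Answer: -638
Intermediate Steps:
d = -18
l = -39 (l = -18 - 21 = -39)
(10 + l)*(4 + 18) = (10 - 39)*(4 + 18) = -29*22 = -638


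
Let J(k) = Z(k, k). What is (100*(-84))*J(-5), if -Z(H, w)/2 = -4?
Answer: -67200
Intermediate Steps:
Z(H, w) = 8 (Z(H, w) = -2*(-4) = 8)
J(k) = 8
(100*(-84))*J(-5) = (100*(-84))*8 = -8400*8 = -67200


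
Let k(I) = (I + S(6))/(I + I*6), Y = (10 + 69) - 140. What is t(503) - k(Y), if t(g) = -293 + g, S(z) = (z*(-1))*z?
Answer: 89573/427 ≈ 209.77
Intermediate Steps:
S(z) = -z**2 (S(z) = (-z)*z = -z**2)
Y = -61 (Y = 79 - 140 = -61)
k(I) = (-36 + I)/(7*I) (k(I) = (I - 1*6**2)/(I + I*6) = (I - 1*36)/(I + 6*I) = (I - 36)/((7*I)) = (-36 + I)*(1/(7*I)) = (-36 + I)/(7*I))
t(503) - k(Y) = (-293 + 503) - (-36 - 61)/(7*(-61)) = 210 - (-1)*(-97)/(7*61) = 210 - 1*97/427 = 210 - 97/427 = 89573/427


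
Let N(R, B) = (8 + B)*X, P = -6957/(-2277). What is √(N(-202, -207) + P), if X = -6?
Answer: √76622315/253 ≈ 34.599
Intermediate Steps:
P = 773/253 (P = -6957*(-1/2277) = 773/253 ≈ 3.0553)
N(R, B) = -48 - 6*B (N(R, B) = (8 + B)*(-6) = -48 - 6*B)
√(N(-202, -207) + P) = √((-48 - 6*(-207)) + 773/253) = √((-48 + 1242) + 773/253) = √(1194 + 773/253) = √(302855/253) = √76622315/253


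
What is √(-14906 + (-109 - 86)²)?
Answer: √23119 ≈ 152.05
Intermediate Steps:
√(-14906 + (-109 - 86)²) = √(-14906 + (-195)²) = √(-14906 + 38025) = √23119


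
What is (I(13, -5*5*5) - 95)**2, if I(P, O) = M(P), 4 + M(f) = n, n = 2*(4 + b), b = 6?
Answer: 6241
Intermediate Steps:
n = 20 (n = 2*(4 + 6) = 2*10 = 20)
M(f) = 16 (M(f) = -4 + 20 = 16)
I(P, O) = 16
(I(13, -5*5*5) - 95)**2 = (16 - 95)**2 = (-79)**2 = 6241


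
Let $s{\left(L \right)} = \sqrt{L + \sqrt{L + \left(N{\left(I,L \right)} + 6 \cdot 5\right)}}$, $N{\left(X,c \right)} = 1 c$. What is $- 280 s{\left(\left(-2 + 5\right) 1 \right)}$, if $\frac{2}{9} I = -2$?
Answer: $-840$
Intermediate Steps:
$I = -9$ ($I = \frac{9}{2} \left(-2\right) = -9$)
$N{\left(X,c \right)} = c$
$s{\left(L \right)} = \sqrt{L + \sqrt{30 + 2 L}}$ ($s{\left(L \right)} = \sqrt{L + \sqrt{L + \left(L + 6 \cdot 5\right)}} = \sqrt{L + \sqrt{L + \left(L + 30\right)}} = \sqrt{L + \sqrt{L + \left(30 + L\right)}} = \sqrt{L + \sqrt{30 + 2 L}}$)
$- 280 s{\left(\left(-2 + 5\right) 1 \right)} = - 280 \sqrt{\left(-2 + 5\right) 1 + \sqrt{2} \sqrt{15 + \left(-2 + 5\right) 1}} = - 280 \sqrt{3 \cdot 1 + \sqrt{2} \sqrt{15 + 3 \cdot 1}} = - 280 \sqrt{3 + \sqrt{2} \sqrt{15 + 3}} = - 280 \sqrt{3 + \sqrt{2} \sqrt{18}} = - 280 \sqrt{3 + \sqrt{2} \cdot 3 \sqrt{2}} = - 280 \sqrt{3 + 6} = - 280 \sqrt{9} = \left(-280\right) 3 = -840$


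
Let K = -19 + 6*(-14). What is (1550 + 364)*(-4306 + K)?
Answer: -8438826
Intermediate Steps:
K = -103 (K = -19 - 84 = -103)
(1550 + 364)*(-4306 + K) = (1550 + 364)*(-4306 - 103) = 1914*(-4409) = -8438826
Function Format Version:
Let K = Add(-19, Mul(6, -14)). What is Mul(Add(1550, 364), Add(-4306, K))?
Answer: -8438826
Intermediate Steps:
K = -103 (K = Add(-19, -84) = -103)
Mul(Add(1550, 364), Add(-4306, K)) = Mul(Add(1550, 364), Add(-4306, -103)) = Mul(1914, -4409) = -8438826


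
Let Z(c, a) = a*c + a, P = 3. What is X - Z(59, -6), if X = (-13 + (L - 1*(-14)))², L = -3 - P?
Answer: 385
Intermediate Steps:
L = -6 (L = -3 - 1*3 = -3 - 3 = -6)
Z(c, a) = a + a*c
X = 25 (X = (-13 + (-6 - 1*(-14)))² = (-13 + (-6 + 14))² = (-13 + 8)² = (-5)² = 25)
X - Z(59, -6) = 25 - (-6)*(1 + 59) = 25 - (-6)*60 = 25 - 1*(-360) = 25 + 360 = 385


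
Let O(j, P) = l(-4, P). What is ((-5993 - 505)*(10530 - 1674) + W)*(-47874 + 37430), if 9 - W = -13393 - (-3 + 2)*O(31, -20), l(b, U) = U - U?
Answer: 600873461384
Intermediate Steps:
l(b, U) = 0
O(j, P) = 0
W = 13402 (W = 9 - (-13393 - (-3 + 2)*0) = 9 - (-13393 - (-1)*0) = 9 - (-13393 - 1*0) = 9 - (-13393 + 0) = 9 - 1*(-13393) = 9 + 13393 = 13402)
((-5993 - 505)*(10530 - 1674) + W)*(-47874 + 37430) = ((-5993 - 505)*(10530 - 1674) + 13402)*(-47874 + 37430) = (-6498*8856 + 13402)*(-10444) = (-57546288 + 13402)*(-10444) = -57532886*(-10444) = 600873461384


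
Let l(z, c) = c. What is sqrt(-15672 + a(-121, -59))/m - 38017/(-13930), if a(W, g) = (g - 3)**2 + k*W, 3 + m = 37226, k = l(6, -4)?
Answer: 5431/1990 + 4*I*sqrt(709)/37223 ≈ 2.7291 + 0.0028614*I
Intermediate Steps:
k = -4
m = 37223 (m = -3 + 37226 = 37223)
a(W, g) = (-3 + g)**2 - 4*W (a(W, g) = (g - 3)**2 - 4*W = (-3 + g)**2 - 4*W)
sqrt(-15672 + a(-121, -59))/m - 38017/(-13930) = sqrt(-15672 + ((-3 - 59)**2 - 4*(-121)))/37223 - 38017/(-13930) = sqrt(-15672 + ((-62)**2 + 484))*(1/37223) - 38017*(-1/13930) = sqrt(-15672 + (3844 + 484))*(1/37223) + 5431/1990 = sqrt(-15672 + 4328)*(1/37223) + 5431/1990 = sqrt(-11344)*(1/37223) + 5431/1990 = (4*I*sqrt(709))*(1/37223) + 5431/1990 = 4*I*sqrt(709)/37223 + 5431/1990 = 5431/1990 + 4*I*sqrt(709)/37223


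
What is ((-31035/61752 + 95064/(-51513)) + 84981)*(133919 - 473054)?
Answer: -10186097103049340595/353447864 ≈ -2.8819e+10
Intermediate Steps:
((-31035/61752 + 95064/(-51513)) + 84981)*(133919 - 473054) = ((-31035*1/61752 + 95064*(-1/51513)) + 84981)*(-339135) = ((-10345/20584 - 31688/17171) + 84981)*(-339135) = (-829899787/353447864 + 84981)*(-339135) = (30035523030797/353447864)*(-339135) = -10186097103049340595/353447864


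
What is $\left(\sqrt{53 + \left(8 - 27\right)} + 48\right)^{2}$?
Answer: $\left(48 + \sqrt{34}\right)^{2} \approx 2897.8$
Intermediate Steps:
$\left(\sqrt{53 + \left(8 - 27\right)} + 48\right)^{2} = \left(\sqrt{53 - 19} + 48\right)^{2} = \left(\sqrt{34} + 48\right)^{2} = \left(48 + \sqrt{34}\right)^{2}$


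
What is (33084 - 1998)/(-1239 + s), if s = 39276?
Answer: 10362/12679 ≈ 0.81726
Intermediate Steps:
(33084 - 1998)/(-1239 + s) = (33084 - 1998)/(-1239 + 39276) = 31086/38037 = 31086*(1/38037) = 10362/12679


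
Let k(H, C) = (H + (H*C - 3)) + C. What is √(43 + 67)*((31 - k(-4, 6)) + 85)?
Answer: 141*√110 ≈ 1478.8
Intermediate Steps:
k(H, C) = -3 + C + H + C*H (k(H, C) = (H + (C*H - 3)) + C = (H + (-3 + C*H)) + C = (-3 + H + C*H) + C = -3 + C + H + C*H)
√(43 + 67)*((31 - k(-4, 6)) + 85) = √(43 + 67)*((31 - (-3 + 6 - 4 + 6*(-4))) + 85) = √110*((31 - (-3 + 6 - 4 - 24)) + 85) = √110*((31 - 1*(-25)) + 85) = √110*((31 + 25) + 85) = √110*(56 + 85) = √110*141 = 141*√110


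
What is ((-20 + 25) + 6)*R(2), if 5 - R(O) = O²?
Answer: 11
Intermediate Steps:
R(O) = 5 - O²
((-20 + 25) + 6)*R(2) = ((-20 + 25) + 6)*(5 - 1*2²) = (5 + 6)*(5 - 1*4) = 11*(5 - 4) = 11*1 = 11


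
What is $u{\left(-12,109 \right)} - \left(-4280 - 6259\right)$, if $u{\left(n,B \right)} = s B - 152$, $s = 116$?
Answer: $23031$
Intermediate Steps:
$u{\left(n,B \right)} = -152 + 116 B$ ($u{\left(n,B \right)} = 116 B - 152 = -152 + 116 B$)
$u{\left(-12,109 \right)} - \left(-4280 - 6259\right) = \left(-152 + 116 \cdot 109\right) - \left(-4280 - 6259\right) = \left(-152 + 12644\right) - \left(-4280 - 6259\right) = 12492 - -10539 = 12492 + 10539 = 23031$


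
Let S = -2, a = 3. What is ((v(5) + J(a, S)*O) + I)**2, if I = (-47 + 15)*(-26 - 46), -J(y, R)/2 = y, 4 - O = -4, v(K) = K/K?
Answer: 5094049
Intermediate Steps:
v(K) = 1
O = 8 (O = 4 - 1*(-4) = 4 + 4 = 8)
J(y, R) = -2*y
I = 2304 (I = -32*(-72) = 2304)
((v(5) + J(a, S)*O) + I)**2 = ((1 - 2*3*8) + 2304)**2 = ((1 - 6*8) + 2304)**2 = ((1 - 48) + 2304)**2 = (-47 + 2304)**2 = 2257**2 = 5094049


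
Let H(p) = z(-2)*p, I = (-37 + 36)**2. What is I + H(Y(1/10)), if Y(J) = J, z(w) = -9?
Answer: 1/10 ≈ 0.10000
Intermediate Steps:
I = 1 (I = (-1)**2 = 1)
H(p) = -9*p
I + H(Y(1/10)) = 1 - 9/10 = 1/10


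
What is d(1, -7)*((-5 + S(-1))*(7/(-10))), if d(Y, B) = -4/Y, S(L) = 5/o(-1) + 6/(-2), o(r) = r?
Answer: -182/5 ≈ -36.400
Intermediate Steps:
S(L) = -8 (S(L) = 5/(-1) + 6/(-2) = 5*(-1) + 6*(-½) = -5 - 3 = -8)
d(1, -7)*((-5 + S(-1))*(7/(-10))) = (-4/1)*((-5 - 8)*(7/(-10))) = (-4*1)*(-91*(-1)/10) = -(-52)*(-7)/10 = -4*91/10 = -182/5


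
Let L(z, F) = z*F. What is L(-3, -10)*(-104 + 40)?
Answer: -1920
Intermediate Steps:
L(z, F) = F*z
L(-3, -10)*(-104 + 40) = (-10*(-3))*(-104 + 40) = 30*(-64) = -1920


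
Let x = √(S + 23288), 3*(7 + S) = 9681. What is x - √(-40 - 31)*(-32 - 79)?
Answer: 94*√3 + 111*I*√71 ≈ 162.81 + 935.3*I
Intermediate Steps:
S = 3220 (S = -7 + (⅓)*9681 = -7 + 3227 = 3220)
x = 94*√3 (x = √(3220 + 23288) = √26508 = 94*√3 ≈ 162.81)
x - √(-40 - 31)*(-32 - 79) = 94*√3 - √(-40 - 31)*(-32 - 79) = 94*√3 - √(-71)*(-111) = 94*√3 - I*√71*(-111) = 94*√3 - (-111)*I*√71 = 94*√3 + 111*I*√71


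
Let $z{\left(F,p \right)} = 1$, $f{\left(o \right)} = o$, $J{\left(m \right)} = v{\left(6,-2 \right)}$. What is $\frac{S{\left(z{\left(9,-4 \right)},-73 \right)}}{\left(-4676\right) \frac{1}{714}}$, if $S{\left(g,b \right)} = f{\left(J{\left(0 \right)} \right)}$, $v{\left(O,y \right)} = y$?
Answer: $\frac{51}{167} \approx 0.30539$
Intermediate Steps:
$J{\left(m \right)} = -2$
$S{\left(g,b \right)} = -2$
$\frac{S{\left(z{\left(9,-4 \right)},-73 \right)}}{\left(-4676\right) \frac{1}{714}} = - \frac{2}{\left(-4676\right) \frac{1}{714}} = - \frac{2}{- \frac{334}{51}} = \left(-2\right) \left(- \frac{51}{334}\right) = \frac{51}{167}$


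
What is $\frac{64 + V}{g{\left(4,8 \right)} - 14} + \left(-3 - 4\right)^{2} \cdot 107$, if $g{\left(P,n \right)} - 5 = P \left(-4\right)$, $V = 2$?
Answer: $\frac{131009}{25} \approx 5240.4$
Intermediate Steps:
$g{\left(P,n \right)} = 5 - 4 P$ ($g{\left(P,n \right)} = 5 + P \left(-4\right) = 5 - 4 P$)
$\frac{64 + V}{g{\left(4,8 \right)} - 14} + \left(-3 - 4\right)^{2} \cdot 107 = \frac{64 + 2}{\left(5 - 16\right) - 14} + \left(-3 - 4\right)^{2} \cdot 107 = \frac{66}{\left(5 - 16\right) - 14} + \left(-7\right)^{2} \cdot 107 = \frac{66}{-11 - 14} + 49 \cdot 107 = \frac{66}{-25} + 5243 = 66 \left(- \frac{1}{25}\right) + 5243 = - \frac{66}{25} + 5243 = \frac{131009}{25}$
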